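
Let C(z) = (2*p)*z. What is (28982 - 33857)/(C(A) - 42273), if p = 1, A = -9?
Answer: 1625/14097 ≈ 0.11527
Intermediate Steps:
C(z) = 2*z (C(z) = (2*1)*z = 2*z)
(28982 - 33857)/(C(A) - 42273) = (28982 - 33857)/(2*(-9) - 42273) = -4875/(-18 - 42273) = -4875/(-42291) = -4875*(-1/42291) = 1625/14097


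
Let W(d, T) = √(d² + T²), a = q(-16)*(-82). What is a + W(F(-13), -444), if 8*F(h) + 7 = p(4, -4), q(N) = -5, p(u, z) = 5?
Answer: 410 + √3154177/4 ≈ 854.00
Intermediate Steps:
F(h) = -¼ (F(h) = -7/8 + (⅛)*5 = -7/8 + 5/8 = -¼)
a = 410 (a = -5*(-82) = 410)
W(d, T) = √(T² + d²)
a + W(F(-13), -444) = 410 + √((-444)² + (-¼)²) = 410 + √(197136 + 1/16) = 410 + √(3154177/16) = 410 + √3154177/4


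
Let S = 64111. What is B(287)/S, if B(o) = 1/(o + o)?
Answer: 1/36799714 ≈ 2.7174e-8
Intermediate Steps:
B(o) = 1/(2*o)
B(287)/S = ((½)/287)/64111 = ((½)*(1/287))*(1/64111) = (1/574)*(1/64111) = 1/36799714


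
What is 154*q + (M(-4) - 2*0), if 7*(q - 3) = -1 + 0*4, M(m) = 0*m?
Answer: 440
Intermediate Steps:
M(m) = 0
q = 20/7 (q = 3 + (-1 + 0*4)/7 = 3 + (-1 + 0)/7 = 3 + (⅐)*(-1) = 3 - ⅐ = 20/7 ≈ 2.8571)
154*q + (M(-4) - 2*0) = 154*(20/7) + (0 - 2*0) = 440 + (0 + 0) = 440 + 0 = 440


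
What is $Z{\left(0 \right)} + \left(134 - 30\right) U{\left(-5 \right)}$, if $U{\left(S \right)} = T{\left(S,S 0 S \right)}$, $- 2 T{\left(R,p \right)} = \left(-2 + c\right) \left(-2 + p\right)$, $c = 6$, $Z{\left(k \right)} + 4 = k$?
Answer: $412$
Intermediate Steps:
$Z{\left(k \right)} = -4 + k$
$T{\left(R,p \right)} = 4 - 2 p$ ($T{\left(R,p \right)} = - \frac{\left(-2 + 6\right) \left(-2 + p\right)}{2} = - \frac{4 \left(-2 + p\right)}{2} = - \frac{-8 + 4 p}{2} = 4 - 2 p$)
$U{\left(S \right)} = 4$ ($U{\left(S \right)} = 4 - 2 S 0 S = 4 - 2 \cdot 0 S = 4 - 0 = 4 + 0 = 4$)
$Z{\left(0 \right)} + \left(134 - 30\right) U{\left(-5 \right)} = \left(-4 + 0\right) + \left(134 - 30\right) 4 = -4 + 104 \cdot 4 = -4 + 416 = 412$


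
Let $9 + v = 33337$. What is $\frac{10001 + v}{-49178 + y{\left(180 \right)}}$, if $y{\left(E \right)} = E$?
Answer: $- \frac{43329}{48998} \approx -0.8843$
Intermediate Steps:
$v = 33328$ ($v = -9 + 33337 = 33328$)
$\frac{10001 + v}{-49178 + y{\left(180 \right)}} = \frac{10001 + 33328}{-49178 + 180} = \frac{43329}{-48998} = 43329 \left(- \frac{1}{48998}\right) = - \frac{43329}{48998}$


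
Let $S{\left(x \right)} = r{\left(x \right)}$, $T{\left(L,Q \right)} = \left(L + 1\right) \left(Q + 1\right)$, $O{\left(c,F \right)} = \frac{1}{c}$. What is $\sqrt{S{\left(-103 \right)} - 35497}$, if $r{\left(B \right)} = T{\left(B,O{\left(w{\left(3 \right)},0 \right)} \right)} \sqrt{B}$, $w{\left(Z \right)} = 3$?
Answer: $\sqrt{-35497 - 136 i \sqrt{103}} \approx 3.662 - 188.44 i$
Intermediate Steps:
$T{\left(L,Q \right)} = \left(1 + L\right) \left(1 + Q\right)$
$r{\left(B \right)} = \sqrt{B} \left(\frac{4}{3} + \frac{4 B}{3}\right)$ ($r{\left(B \right)} = \left(1 + B + \frac{1}{3} + \frac{B}{3}\right) \sqrt{B} = \left(\frac{4}{3} + \frac{4 B}{3}\right) \sqrt{B} = \sqrt{B} \left(\frac{4}{3} + \frac{4 B}{3}\right)$)
$S{\left(x \right)} = \frac{4 \sqrt{x} \left(1 + x\right)}{3}$
$\sqrt{S{\left(-103 \right)} - 35497} = \sqrt{\frac{4 \sqrt{-103} \left(1 - 103\right)}{3} - 35497} = \sqrt{\frac{4}{3} i \sqrt{103} \left(-102\right) - 35497} = \sqrt{- 136 i \sqrt{103} - 35497} = \sqrt{-35497 - 136 i \sqrt{103}}$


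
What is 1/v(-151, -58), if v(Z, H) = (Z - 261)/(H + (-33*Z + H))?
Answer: -4867/412 ≈ -11.813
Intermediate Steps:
v(Z, H) = (-261 + Z)/(-33*Z + 2*H) (v(Z, H) = (-261 + Z)/(H + (H - 33*Z)) = (-261 + Z)/(-33*Z + 2*H))
1/v(-151, -58) = 1/((-261 - 151)/(-33*(-151) + 2*(-58))) = 1/(-412/(4983 - 116)) = 1/(-412/4867) = -4867/412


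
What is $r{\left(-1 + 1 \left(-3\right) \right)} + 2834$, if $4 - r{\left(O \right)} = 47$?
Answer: $2791$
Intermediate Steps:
$r{\left(O \right)} = -43$ ($r{\left(O \right)} = 4 - 47 = -43$)
$r{\left(-1 + 1 \left(-3\right) \right)} + 2834 = -43 + 2834 = 2791$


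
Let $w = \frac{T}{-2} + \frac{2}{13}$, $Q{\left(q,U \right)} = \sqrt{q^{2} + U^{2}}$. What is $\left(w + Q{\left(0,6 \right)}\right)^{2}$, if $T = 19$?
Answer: $\frac{7569}{676} \approx 11.197$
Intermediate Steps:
$Q{\left(q,U \right)} = \sqrt{U^{2} + q^{2}}$
$w = - \frac{243}{26}$ ($w = \frac{19}{-2} + \frac{2}{13} = 19 \left(- \frac{1}{2}\right) + 2 \cdot \frac{1}{13} = - \frac{19}{2} + \frac{2}{13} = - \frac{243}{26} \approx -9.3462$)
$\left(w + Q{\left(0,6 \right)}\right)^{2} = \left(- \frac{243}{26} + \sqrt{6^{2} + 0^{2}}\right)^{2} = \left(- \frac{243}{26} + \sqrt{36 + 0}\right)^{2} = \left(- \frac{243}{26} + \sqrt{36}\right)^{2} = \left(- \frac{243}{26} + 6\right)^{2} = \left(- \frac{87}{26}\right)^{2} = \frac{7569}{676}$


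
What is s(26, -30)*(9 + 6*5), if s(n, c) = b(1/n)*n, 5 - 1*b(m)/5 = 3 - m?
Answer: 10335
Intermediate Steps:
b(m) = 10 + 5*m (b(m) = 25 - 5*(3 - m) = 25 + (-15 + 5*m) = 10 + 5*m)
s(n, c) = n*(10 + 5/n) (s(n, c) = (10 + 5/n)*n = n*(10 + 5/n))
s(26, -30)*(9 + 6*5) = (5 + 10*26)*(9 + 6*5) = (5 + 260)*(9 + 30) = 265*39 = 10335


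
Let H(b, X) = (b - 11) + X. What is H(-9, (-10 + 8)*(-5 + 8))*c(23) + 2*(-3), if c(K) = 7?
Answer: -188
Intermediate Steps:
H(b, X) = -11 + X + b (H(b, X) = (-11 + b) + X = -11 + X + b)
H(-9, (-10 + 8)*(-5 + 8))*c(23) + 2*(-3) = (-11 + (-10 + 8)*(-5 + 8) - 9)*7 + 2*(-3) = (-11 - 2*3 - 9)*7 - 6 = (-11 - 6 - 9)*7 - 6 = -26*7 - 6 = -182 - 6 = -188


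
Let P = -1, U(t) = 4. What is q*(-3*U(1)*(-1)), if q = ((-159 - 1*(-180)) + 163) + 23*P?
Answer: 1932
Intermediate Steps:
q = 161 (q = ((-159 - 1*(-180)) + 163) + 23*(-1) = ((-159 + 180) + 163) - 23 = (21 + 163) - 23 = 184 - 23 = 161)
q*(-3*U(1)*(-1)) = 161*(-3*4*(-1)) = 161*(-12*(-1)) = 161*12 = 1932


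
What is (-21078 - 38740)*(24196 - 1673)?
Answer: -1347280814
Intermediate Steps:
(-21078 - 38740)*(24196 - 1673) = -59818*22523 = -1347280814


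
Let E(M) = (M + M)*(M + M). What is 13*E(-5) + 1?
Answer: 1301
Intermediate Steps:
E(M) = 4*M² (E(M) = (2*M)*(2*M) = 4*M²)
13*E(-5) + 1 = 13*(4*(-5)²) + 1 = 13*(4*25) + 1 = 13*100 + 1 = 1300 + 1 = 1301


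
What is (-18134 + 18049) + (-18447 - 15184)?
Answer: -33716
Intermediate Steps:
(-18134 + 18049) + (-18447 - 15184) = -85 - 33631 = -33716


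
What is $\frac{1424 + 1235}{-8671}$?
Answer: $- \frac{2659}{8671} \approx -0.30665$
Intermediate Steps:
$\frac{1424 + 1235}{-8671} = 2659 \left(- \frac{1}{8671}\right) = - \frac{2659}{8671}$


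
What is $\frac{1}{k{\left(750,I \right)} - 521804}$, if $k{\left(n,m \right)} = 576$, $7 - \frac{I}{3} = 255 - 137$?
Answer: $- \frac{1}{521228} \approx -1.9185 \cdot 10^{-6}$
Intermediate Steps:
$I = -333$ ($I = 21 - 3 \left(255 - 137\right) = 21 - 354 = -333$)
$\frac{1}{k{\left(750,I \right)} - 521804} = \frac{1}{576 - 521804} = \frac{1}{-521228} = - \frac{1}{521228}$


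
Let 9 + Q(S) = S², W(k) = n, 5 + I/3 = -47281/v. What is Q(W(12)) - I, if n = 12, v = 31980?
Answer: 126637/820 ≈ 154.44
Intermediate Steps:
I = -15937/820 (I = -15 + 3*(-47281/31980) = -15 + 3*(-47281*1/31980) = -15 + 3*(-3637/2460) = -15 - 3637/820 = -15937/820 ≈ -19.435)
W(k) = 12
Q(S) = -9 + S²
Q(W(12)) - I = (-9 + 12²) - 1*(-15937/820) = (-9 + 144) + 15937/820 = 135 + 15937/820 = 126637/820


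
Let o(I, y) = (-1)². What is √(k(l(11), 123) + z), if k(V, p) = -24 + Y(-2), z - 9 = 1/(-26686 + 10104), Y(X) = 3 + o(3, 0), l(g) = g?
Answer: 3*I*√336067394/16582 ≈ 3.3166*I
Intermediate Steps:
o(I, y) = 1
Y(X) = 4 (Y(X) = 3 + 1 = 4)
z = 149237/16582 (z = 9 + 1/(-26686 + 10104) = 9 + 1/(-16582) = 9 - 1/16582 = 149237/16582 ≈ 8.9999)
k(V, p) = -20 (k(V, p) = -24 + 4 = -20)
√(k(l(11), 123) + z) = √(-20 + 149237/16582) = √(-182403/16582) = 3*I*√336067394/16582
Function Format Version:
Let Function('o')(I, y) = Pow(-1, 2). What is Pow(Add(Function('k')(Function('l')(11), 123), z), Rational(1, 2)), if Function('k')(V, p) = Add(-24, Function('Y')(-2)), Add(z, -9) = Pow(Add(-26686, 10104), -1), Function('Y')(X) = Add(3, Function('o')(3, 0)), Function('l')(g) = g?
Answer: Mul(Rational(3, 16582), I, Pow(336067394, Rational(1, 2))) ≈ Mul(3.3166, I)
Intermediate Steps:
Function('o')(I, y) = 1
Function('Y')(X) = 4 (Function('Y')(X) = Add(3, 1) = 4)
z = Rational(149237, 16582) (z = Add(9, Pow(Add(-26686, 10104), -1)) = Add(9, Pow(-16582, -1)) = Add(9, Rational(-1, 16582)) = Rational(149237, 16582) ≈ 8.9999)
Function('k')(V, p) = -20 (Function('k')(V, p) = Add(-24, 4) = -20)
Pow(Add(Function('k')(Function('l')(11), 123), z), Rational(1, 2)) = Pow(Add(-20, Rational(149237, 16582)), Rational(1, 2)) = Pow(Rational(-182403, 16582), Rational(1, 2)) = Mul(Rational(3, 16582), I, Pow(336067394, Rational(1, 2)))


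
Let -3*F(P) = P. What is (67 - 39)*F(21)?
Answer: -196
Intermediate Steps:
F(P) = -P/3
(67 - 39)*F(21) = (67 - 39)*(-⅓*21) = 28*(-7) = -196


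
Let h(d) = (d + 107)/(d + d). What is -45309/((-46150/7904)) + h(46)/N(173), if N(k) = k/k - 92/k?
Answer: 11410039283/1469700 ≈ 7763.5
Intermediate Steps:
h(d) = (107 + d)/(2*d) (h(d) = (107 + d)/((2*d)) = (107 + d)*(1/(2*d)) = (107 + d)/(2*d))
N(k) = 1 - 92/k
-45309/((-46150/7904)) + h(46)/N(173) = -45309/((-46150/7904)) + ((½)*(107 + 46)/46)/(((-92 + 173)/173)) = -45309/((-46150*1/7904)) + ((½)*(1/46)*153)/(((1/173)*81)) = -45309/(-1775/304) + 153/(92*(81/173)) = -45309*(-304/1775) + (153/92)*(173/81) = 13773936/1775 + 2941/828 = 11410039283/1469700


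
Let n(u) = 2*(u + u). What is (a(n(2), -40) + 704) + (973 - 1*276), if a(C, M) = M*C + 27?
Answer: 1108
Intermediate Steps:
n(u) = 4*u (n(u) = 2*(2*u) = 4*u)
a(C, M) = 27 + C*M (a(C, M) = C*M + 27 = 27 + C*M)
(a(n(2), -40) + 704) + (973 - 1*276) = ((27 + (4*2)*(-40)) + 704) + (973 - 1*276) = ((27 + 8*(-40)) + 704) + (973 - 276) = ((27 - 320) + 704) + 697 = (-293 + 704) + 697 = 411 + 697 = 1108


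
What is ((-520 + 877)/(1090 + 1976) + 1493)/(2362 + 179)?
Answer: 72665/123662 ≈ 0.58761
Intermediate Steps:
((-520 + 877)/(1090 + 1976) + 1493)/(2362 + 179) = (357/3066 + 1493)/2541 = (357*(1/3066) + 1493)*(1/2541) = (17/146 + 1493)*(1/2541) = (217995/146)*(1/2541) = 72665/123662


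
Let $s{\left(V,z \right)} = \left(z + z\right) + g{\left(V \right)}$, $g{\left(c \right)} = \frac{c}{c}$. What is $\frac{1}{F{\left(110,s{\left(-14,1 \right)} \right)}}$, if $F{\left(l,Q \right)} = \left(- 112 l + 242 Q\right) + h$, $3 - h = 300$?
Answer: $- \frac{1}{11891} \approx -8.4097 \cdot 10^{-5}$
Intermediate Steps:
$h = -297$ ($h = 3 - 300 = -297$)
$g{\left(c \right)} = 1$
$s{\left(V,z \right)} = 1 + 2 z$ ($s{\left(V,z \right)} = \left(z + z\right) + 1 = 2 z + 1 = 1 + 2 z$)
$F{\left(l,Q \right)} = -297 - 112 l + 242 Q$ ($F{\left(l,Q \right)} = \left(- 112 l + 242 Q\right) - 297 = -297 - 112 l + 242 Q$)
$\frac{1}{F{\left(110,s{\left(-14,1 \right)} \right)}} = \frac{1}{-297 - 12320 + 242 \left(1 + 2 \cdot 1\right)} = \frac{1}{-297 - 12320 + 242 \left(1 + 2\right)} = \frac{1}{-297 - 12320 + 242 \cdot 3} = \frac{1}{-297 - 12320 + 726} = \frac{1}{-11891} = - \frac{1}{11891}$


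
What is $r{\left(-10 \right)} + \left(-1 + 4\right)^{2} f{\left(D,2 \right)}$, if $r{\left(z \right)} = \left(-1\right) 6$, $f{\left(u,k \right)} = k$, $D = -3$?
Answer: $12$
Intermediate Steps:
$r{\left(z \right)} = -6$
$r{\left(-10 \right)} + \left(-1 + 4\right)^{2} f{\left(D,2 \right)} = -6 + \left(-1 + 4\right)^{2} \cdot 2 = -6 + 3^{2} \cdot 2 = -6 + 9 \cdot 2 = -6 + 18 = 12$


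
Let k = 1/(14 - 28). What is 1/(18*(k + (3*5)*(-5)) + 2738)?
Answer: 7/9707 ≈ 0.00072113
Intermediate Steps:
k = -1/14 (k = 1/(-14) = -1/14 ≈ -0.071429)
1/(18*(k + (3*5)*(-5)) + 2738) = 1/(18*(-1/14 + (3*5)*(-5)) + 2738) = 1/(18*(-1/14 + 15*(-5)) + 2738) = 1/(18*(-1/14 - 75) + 2738) = 1/(18*(-1051/14) + 2738) = 1/(-9459/7 + 2738) = 1/(9707/7) = 7/9707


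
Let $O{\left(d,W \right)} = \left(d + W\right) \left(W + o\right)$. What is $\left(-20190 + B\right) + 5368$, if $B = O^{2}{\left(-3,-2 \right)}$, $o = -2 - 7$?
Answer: $-11797$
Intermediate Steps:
$o = -9$ ($o = -2 - 7 = -9$)
$O{\left(d,W \right)} = \left(-9 + W\right) \left(W + d\right)$ ($O{\left(d,W \right)} = \left(d + W\right) \left(W - 9\right) = \left(W + d\right) \left(-9 + W\right) = \left(-9 + W\right) \left(W + d\right)$)
$B = 3025$ ($B = \left(\left(-2\right)^{2} - -18 - -27 - -6\right)^{2} = \left(4 + 18 + 27 + 6\right)^{2} = 55^{2} = 3025$)
$\left(-20190 + B\right) + 5368 = \left(-20190 + 3025\right) + 5368 = -17165 + 5368 = -11797$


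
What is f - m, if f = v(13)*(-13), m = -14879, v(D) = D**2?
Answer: 12682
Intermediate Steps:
f = -2197 (f = 13**2*(-13) = 169*(-13) = -2197)
f - m = -2197 - 1*(-14879) = -2197 + 14879 = 12682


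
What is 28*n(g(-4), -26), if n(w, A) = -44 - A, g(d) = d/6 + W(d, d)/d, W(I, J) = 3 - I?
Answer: -504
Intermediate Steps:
g(d) = d/6 + (3 - d)/d
28*n(g(-4), -26) = 28*(-44 - 1*(-26)) = 28*(-44 + 26) = 28*(-18) = -504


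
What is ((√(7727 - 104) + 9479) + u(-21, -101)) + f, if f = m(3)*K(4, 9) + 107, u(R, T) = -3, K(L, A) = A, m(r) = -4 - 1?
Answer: 9538 + 33*√7 ≈ 9625.3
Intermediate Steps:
m(r) = -5
f = 62 (f = -5*9 + 107 = -45 + 107 = 62)
((√(7727 - 104) + 9479) + u(-21, -101)) + f = ((√(7727 - 104) + 9479) - 3) + 62 = ((√7623 + 9479) - 3) + 62 = ((33*√7 + 9479) - 3) + 62 = ((9479 + 33*√7) - 3) + 62 = (9476 + 33*√7) + 62 = 9538 + 33*√7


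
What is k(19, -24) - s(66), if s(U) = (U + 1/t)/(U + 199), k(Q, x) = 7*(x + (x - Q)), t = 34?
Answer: -845587/1802 ≈ -469.25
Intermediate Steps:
k(Q, x) = -7*Q + 14*x (k(Q, x) = 7*(-Q + 2*x) = -7*Q + 14*x)
s(U) = (1/34 + U)/(199 + U) (s(U) = (U + 1/34)/(U + 199) = (U + 1/34)/(199 + U) = (1/34 + U)/(199 + U))
k(19, -24) - s(66) = (-7*19 + 14*(-24)) - (1/34 + 66)/(199 + 66) = (-133 - 336) - 2245/(265*34) = -469 - 2245/(265*34) = -469 - 1*449/1802 = -469 - 449/1802 = -845587/1802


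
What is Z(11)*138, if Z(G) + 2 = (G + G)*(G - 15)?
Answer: -12420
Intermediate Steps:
Z(G) = -2 + 2*G*(-15 + G) (Z(G) = -2 + (G + G)*(G - 15) = -2 + (2*G)*(-15 + G) = -2 + 2*G*(-15 + G))
Z(11)*138 = (-2 - 30*11 + 2*11**2)*138 = (-2 - 330 + 2*121)*138 = (-2 - 330 + 242)*138 = -90*138 = -12420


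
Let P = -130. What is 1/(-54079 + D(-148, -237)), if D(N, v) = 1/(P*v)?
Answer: -30810/1666173989 ≈ -1.8491e-5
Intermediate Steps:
D(N, v) = -1/(130*v) (D(N, v) = 1/(-130*v) = -1/(130*v))
1/(-54079 + D(-148, -237)) = 1/(-54079 - 1/130/(-237)) = 1/(-54079 - 1/130*(-1/237)) = 1/(-54079 + 1/30810) = 1/(-1666173989/30810) = -30810/1666173989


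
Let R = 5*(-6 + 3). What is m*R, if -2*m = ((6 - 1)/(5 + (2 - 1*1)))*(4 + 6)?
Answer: 125/2 ≈ 62.500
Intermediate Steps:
R = -15 (R = 5*(-3) = -15)
m = -25/6 (m = -(6 - 1)/(5 + (2 - 1*1))*(4 + 6)/2 = -5/(5 + (2 - 1))*10/2 = -5/(5 + 1)*10/2 = -5/6*10/2 = -5*(1/6)*10/2 = -5*10/12 = -1/2*25/3 = -25/6 ≈ -4.1667)
m*R = -25/6*(-15) = 125/2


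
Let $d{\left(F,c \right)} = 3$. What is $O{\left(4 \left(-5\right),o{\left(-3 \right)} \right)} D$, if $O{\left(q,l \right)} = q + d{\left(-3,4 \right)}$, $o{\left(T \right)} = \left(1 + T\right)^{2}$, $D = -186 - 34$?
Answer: $3740$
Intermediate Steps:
$D = -220$
$O{\left(q,l \right)} = 3 + q$ ($O{\left(q,l \right)} = q + 3 = 3 + q$)
$O{\left(4 \left(-5\right),o{\left(-3 \right)} \right)} D = \left(3 + 4 \left(-5\right)\right) \left(-220\right) = \left(3 - 20\right) \left(-220\right) = \left(-17\right) \left(-220\right) = 3740$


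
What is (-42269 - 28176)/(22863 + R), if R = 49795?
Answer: -70445/72658 ≈ -0.96954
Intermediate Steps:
(-42269 - 28176)/(22863 + R) = (-42269 - 28176)/(22863 + 49795) = -70445/72658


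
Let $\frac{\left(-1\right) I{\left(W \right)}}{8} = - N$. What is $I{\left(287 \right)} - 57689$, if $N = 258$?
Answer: $-55625$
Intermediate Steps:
$I{\left(W \right)} = 2064$ ($I{\left(W \right)} = - 8 \left(\left(-1\right) 258\right) = \left(-8\right) \left(-258\right) = 2064$)
$I{\left(287 \right)} - 57689 = 2064 - 57689 = -55625$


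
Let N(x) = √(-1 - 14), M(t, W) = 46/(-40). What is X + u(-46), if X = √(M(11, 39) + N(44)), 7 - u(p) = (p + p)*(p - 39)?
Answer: -7813 + √(-115 + 100*I*√15)/10 ≈ -7811.8 + 1.6109*I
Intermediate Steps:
M(t, W) = -23/20 (M(t, W) = 46*(-1/40) = -23/20)
u(p) = 7 - 2*p*(-39 + p) (u(p) = 7 - (p + p)*(p - 39) = 7 - 2*p*(-39 + p))
N(x) = I*√15 (N(x) = √(-15) = I*√15)
X = √(-23/20 + I*√15) ≈ 1.2021 + 1.6109*I
X + u(-46) = √(-115 + 100*I*√15)/10 + (7 - 2*(-46)² + 78*(-46)) = √(-115 + 100*I*√15)/10 + (7 - 2*2116 - 3588) = √(-115 + 100*I*√15)/10 + (7 - 4232 - 3588) = √(-115 + 100*I*√15)/10 - 7813 = -7813 + √(-115 + 100*I*√15)/10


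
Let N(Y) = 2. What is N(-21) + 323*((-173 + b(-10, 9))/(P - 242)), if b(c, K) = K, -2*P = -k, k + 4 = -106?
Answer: 53566/297 ≈ 180.36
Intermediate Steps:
k = -110 (k = -4 - 106 = -110)
P = -55 (P = -(-1)*(-110)/2 = -½*110 = -55)
N(-21) + 323*((-173 + b(-10, 9))/(P - 242)) = 2 + 323*((-173 + 9)/(-55 - 242)) = 2 + 323*(-164/(-297)) = 2 + 323*(-164*(-1/297)) = 2 + 323*(164/297) = 2 + 52972/297 = 53566/297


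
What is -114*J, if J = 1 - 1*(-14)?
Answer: -1710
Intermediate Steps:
J = 15 (J = 1 + 14 = 15)
-114*J = -114*15 = -1710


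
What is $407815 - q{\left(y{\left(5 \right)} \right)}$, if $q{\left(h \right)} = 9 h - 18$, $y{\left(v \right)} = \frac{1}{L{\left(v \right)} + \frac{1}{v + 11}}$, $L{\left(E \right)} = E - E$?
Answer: $407689$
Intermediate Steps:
$L{\left(E \right)} = 0$
$y{\left(v \right)} = 11 + v$ ($y{\left(v \right)} = \frac{1}{0 + \frac{1}{v + 11}} = \frac{1}{0 + \frac{1}{11 + v}} = \frac{1}{\frac{1}{11 + v}} = 11 + v$)
$q{\left(h \right)} = -18 + 9 h$
$407815 - q{\left(y{\left(5 \right)} \right)} = 407815 - \left(-18 + 9 \left(11 + 5\right)\right) = 407815 - \left(-18 + 9 \cdot 16\right) = 407815 - \left(-18 + 144\right) = 407815 - 126 = 407689$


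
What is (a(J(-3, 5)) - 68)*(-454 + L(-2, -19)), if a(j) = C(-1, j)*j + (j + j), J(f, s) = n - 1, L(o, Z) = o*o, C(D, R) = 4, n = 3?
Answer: 25200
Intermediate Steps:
L(o, Z) = o²
J(f, s) = 2 (J(f, s) = 3 - 1 = 2)
a(j) = 6*j (a(j) = 4*j + (j + j) = 4*j + 2*j = 6*j)
(a(J(-3, 5)) - 68)*(-454 + L(-2, -19)) = (6*2 - 68)*(-454 + (-2)²) = (12 - 68)*(-454 + 4) = -56*(-450) = 25200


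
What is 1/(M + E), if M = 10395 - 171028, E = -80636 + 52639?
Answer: -1/188630 ≈ -5.3014e-6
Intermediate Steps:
E = -27997
M = -160633
1/(M + E) = 1/(-160633 - 27997) = 1/(-188630) = -1/188630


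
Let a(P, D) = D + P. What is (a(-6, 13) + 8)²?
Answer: 225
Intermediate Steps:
(a(-6, 13) + 8)² = ((13 - 6) + 8)² = (7 + 8)² = 15² = 225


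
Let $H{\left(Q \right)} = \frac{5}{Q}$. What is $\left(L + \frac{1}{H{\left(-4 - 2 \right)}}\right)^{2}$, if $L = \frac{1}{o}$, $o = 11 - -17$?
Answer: $\frac{26569}{19600} \approx 1.3556$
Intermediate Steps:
$o = 28$ ($o = 11 + 17 = 28$)
$L = \frac{1}{28} \approx 0.035714$
$\left(L + \frac{1}{H{\left(-4 - 2 \right)}}\right)^{2} = \left(\frac{1}{28} + \frac{1}{5 \frac{1}{-4 - 2}}\right)^{2} = \left(\frac{1}{28} + \frac{1}{5 \frac{1}{-6}}\right)^{2} = \left(\frac{1}{28} + \frac{1}{5 \left(- \frac{1}{6}\right)}\right)^{2} = \left(\frac{1}{28} + \frac{1}{- \frac{5}{6}}\right)^{2} = \left(\frac{1}{28} - \frac{6}{5}\right)^{2} = \left(- \frac{163}{140}\right)^{2} = \frac{26569}{19600}$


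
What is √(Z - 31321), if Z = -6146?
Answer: 3*I*√4163 ≈ 193.56*I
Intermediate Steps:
√(Z - 31321) = √(-6146 - 31321) = √(-37467) = 3*I*√4163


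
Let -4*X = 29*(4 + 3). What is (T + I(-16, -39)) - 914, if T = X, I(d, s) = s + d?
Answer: -4079/4 ≈ -1019.8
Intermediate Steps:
X = -203/4 (X = -29*(4 + 3)/4 = -29*7/4 = -¼*203 = -203/4 ≈ -50.750)
I(d, s) = d + s
T = -203/4 ≈ -50.750
(T + I(-16, -39)) - 914 = (-203/4 + (-16 - 39)) - 914 = (-203/4 - 55) - 914 = -423/4 - 914 = -4079/4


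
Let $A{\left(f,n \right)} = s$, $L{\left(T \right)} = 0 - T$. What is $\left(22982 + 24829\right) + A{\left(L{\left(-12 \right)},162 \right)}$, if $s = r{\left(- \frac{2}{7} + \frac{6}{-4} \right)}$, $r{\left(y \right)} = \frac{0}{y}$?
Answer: $47811$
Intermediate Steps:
$r{\left(y \right)} = 0$
$L{\left(T \right)} = - T$
$s = 0$
$A{\left(f,n \right)} = 0$
$\left(22982 + 24829\right) + A{\left(L{\left(-12 \right)},162 \right)} = \left(22982 + 24829\right) + 0 = 47811 + 0 = 47811$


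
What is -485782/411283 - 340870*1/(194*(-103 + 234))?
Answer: -76269849979/5226173081 ≈ -14.594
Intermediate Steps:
-485782/411283 - 340870*1/(194*(-103 + 234)) = -485782*1/411283 - 340870/(131*194) = -485782/411283 - 340870/25414 = -485782/411283 - 340870*1/25414 = -485782/411283 - 170435/12707 = -76269849979/5226173081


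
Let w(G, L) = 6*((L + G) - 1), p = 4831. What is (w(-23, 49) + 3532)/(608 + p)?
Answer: 526/777 ≈ 0.67696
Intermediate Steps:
w(G, L) = -6 + 6*G + 6*L (w(G, L) = 6*((G + L) - 1) = 6*(-1 + G + L) = -6 + 6*G + 6*L)
(w(-23, 49) + 3532)/(608 + p) = ((-6 + 6*(-23) + 6*49) + 3532)/(608 + 4831) = ((-6 - 138 + 294) + 3532)/5439 = (150 + 3532)*(1/5439) = 3682*(1/5439) = 526/777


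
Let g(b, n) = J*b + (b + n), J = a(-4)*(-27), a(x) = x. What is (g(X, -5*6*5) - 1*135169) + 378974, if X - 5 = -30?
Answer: 240930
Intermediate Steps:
X = -25 (X = 5 - 30 = -25)
J = 108 (J = -4*(-27) = 108)
g(b, n) = n + 109*b (g(b, n) = 108*b + (b + n) = n + 109*b)
(g(X, -5*6*5) - 1*135169) + 378974 = ((-5*6*5 + 109*(-25)) - 1*135169) + 378974 = ((-30*5 - 2725) - 135169) + 378974 = ((-150 - 2725) - 135169) + 378974 = (-2875 - 135169) + 378974 = -138044 + 378974 = 240930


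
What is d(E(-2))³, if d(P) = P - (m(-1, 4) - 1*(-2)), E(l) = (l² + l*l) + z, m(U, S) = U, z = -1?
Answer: 216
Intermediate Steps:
E(l) = -1 + 2*l² (E(l) = (l² + l*l) - 1 = (l² + l²) - 1 = 2*l² - 1 = -1 + 2*l²)
d(P) = -1 + P (d(P) = P - (-1 - 1*(-2)) = P - (-1 + 2) = P - 1*1 = P - 1 = -1 + P)
d(E(-2))³ = (-1 + (-1 + 2*(-2)²))³ = (-1 + (-1 + 2*4))³ = (-1 + (-1 + 8))³ = (-1 + 7)³ = 6³ = 216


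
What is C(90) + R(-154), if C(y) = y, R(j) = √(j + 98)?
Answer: 90 + 2*I*√14 ≈ 90.0 + 7.4833*I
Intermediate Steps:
R(j) = √(98 + j)
C(90) + R(-154) = 90 + √(98 - 154) = 90 + √(-56) = 90 + 2*I*√14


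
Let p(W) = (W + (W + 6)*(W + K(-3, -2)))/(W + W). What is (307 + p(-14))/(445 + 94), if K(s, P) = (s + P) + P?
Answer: 603/1078 ≈ 0.55937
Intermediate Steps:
K(s, P) = s + 2*P (K(s, P) = (P + s) + P = s + 2*P)
p(W) = (W + (-7 + W)*(6 + W))/(2*W) (p(W) = (W + (W + 6)*(W + (-3 + 2*(-2))))/(W + W) = (W + (6 + W)*(W + (-3 - 4)))/((2*W)) = (W + (6 + W)*(W - 7))*(1/(2*W)) = (W + (6 + W)*(-7 + W))*(1/(2*W)) = (W + (-7 + W)*(6 + W))*(1/(2*W)) = (W + (-7 + W)*(6 + W))/(2*W))
(307 + p(-14))/(445 + 94) = (307 + ((½)*(-14) - 21/(-14)))/(445 + 94) = (307 + (-7 - 21*(-1/14)))/539 = (307 + (-7 + 3/2))*(1/539) = (307 - 11/2)*(1/539) = (603/2)*(1/539) = 603/1078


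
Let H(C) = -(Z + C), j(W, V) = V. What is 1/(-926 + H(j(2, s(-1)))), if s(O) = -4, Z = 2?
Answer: -1/924 ≈ -0.0010823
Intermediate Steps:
H(C) = -2 - C (H(C) = -(2 + C) = -2 - C)
1/(-926 + H(j(2, s(-1)))) = 1/(-926 + (-2 - 1*(-4))) = 1/(-926 + (-2 + 4)) = 1/(-926 + 2) = 1/(-924) = -1/924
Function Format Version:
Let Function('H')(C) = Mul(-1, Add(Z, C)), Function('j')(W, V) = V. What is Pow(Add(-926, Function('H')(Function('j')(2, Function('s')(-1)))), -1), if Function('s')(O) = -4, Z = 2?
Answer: Rational(-1, 924) ≈ -0.0010823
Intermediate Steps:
Function('H')(C) = Add(-2, Mul(-1, C)) (Function('H')(C) = Mul(-1, Add(2, C)) = Add(-2, Mul(-1, C)))
Pow(Add(-926, Function('H')(Function('j')(2, Function('s')(-1)))), -1) = Pow(Add(-926, Add(-2, Mul(-1, -4))), -1) = Pow(Add(-926, Add(-2, 4)), -1) = Pow(Add(-926, 2), -1) = Pow(-924, -1) = Rational(-1, 924)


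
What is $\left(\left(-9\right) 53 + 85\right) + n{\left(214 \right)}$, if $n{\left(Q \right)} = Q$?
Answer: $-178$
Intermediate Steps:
$\left(\left(-9\right) 53 + 85\right) + n{\left(214 \right)} = \left(\left(-9\right) 53 + 85\right) + 214 = \left(-477 + 85\right) + 214 = -392 + 214 = -178$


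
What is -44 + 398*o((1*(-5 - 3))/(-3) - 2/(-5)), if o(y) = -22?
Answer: -8800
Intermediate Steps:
-44 + 398*o((1*(-5 - 3))/(-3) - 2/(-5)) = -44 + 398*(-22) = -44 - 8756 = -8800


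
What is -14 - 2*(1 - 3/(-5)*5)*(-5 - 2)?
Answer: 42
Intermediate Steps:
-14 - 2*(1 - 3/(-5)*5)*(-5 - 2) = -14 - 2*(1 - 3*(-⅕)*5)*(-7) = -14 - 2*(1 + (⅗)*5)*(-7) = -14 - 2*(1 + 3)*(-7) = -14 - 8*(-7) = -14 - 2*(-28) = -14 + 56 = 42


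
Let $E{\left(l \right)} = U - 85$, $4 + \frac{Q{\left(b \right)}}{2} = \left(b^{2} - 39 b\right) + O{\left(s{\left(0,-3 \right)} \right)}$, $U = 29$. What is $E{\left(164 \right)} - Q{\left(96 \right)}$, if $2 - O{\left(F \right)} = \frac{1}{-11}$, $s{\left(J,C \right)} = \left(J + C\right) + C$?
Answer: $- \frac{120958}{11} \approx -10996.0$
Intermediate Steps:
$s{\left(J,C \right)} = J + 2 C$ ($s{\left(J,C \right)} = \left(C + J\right) + C = J + 2 C$)
$O{\left(F \right)} = \frac{23}{11}$ ($O{\left(F \right)} = 2 - \frac{1}{-11} = 2 - - \frac{1}{11} = 2 + \frac{1}{11} = \frac{23}{11}$)
$Q{\left(b \right)} = - \frac{42}{11} - 78 b + 2 b^{2}$ ($Q{\left(b \right)} = -8 + 2 \left(\left(b^{2} - 39 b\right) + \frac{23}{11}\right) = -8 + 2 \left(\frac{23}{11} + b^{2} - 39 b\right) = -8 + \left(\frac{46}{11} - 78 b + 2 b^{2}\right) = - \frac{42}{11} - 78 b + 2 b^{2}$)
$E{\left(l \right)} = -56$ ($E{\left(l \right)} = 29 - 85 = -56$)
$E{\left(164 \right)} - Q{\left(96 \right)} = -56 - \left(- \frac{42}{11} - 7488 + 2 \cdot 96^{2}\right) = -56 - \left(- \frac{42}{11} - 7488 + 2 \cdot 9216\right) = -56 - \left(- \frac{42}{11} - 7488 + 18432\right) = -56 - \frac{120342}{11} = - \frac{120958}{11}$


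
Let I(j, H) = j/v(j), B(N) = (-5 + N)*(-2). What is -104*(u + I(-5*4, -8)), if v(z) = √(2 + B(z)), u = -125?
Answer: 13000 + 80*√13 ≈ 13288.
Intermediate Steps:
B(N) = 10 - 2*N
v(z) = √(12 - 2*z) (v(z) = √(2 + (10 - 2*z)) = √(12 - 2*z))
I(j, H) = j/√(12 - 2*j) (I(j, H) = j/(√(12 - 2*j)) = j/√(12 - 2*j))
-104*(u + I(-5*4, -8)) = -104*(-125 + (-5*4)*√2/(2*√(6 - (-5)*4))) = -104*(-125 + (½)*(-20)*√2/√(6 - 1*(-20))) = -104*(-125 + (½)*(-20)*√2/√(6 + 20)) = -104*(-125 + (½)*(-20)*√2/√26) = -104*(-125 + (½)*(-20)*√2*(√26/26)) = -104*(-125 - 10*√13/13) = 13000 + 80*√13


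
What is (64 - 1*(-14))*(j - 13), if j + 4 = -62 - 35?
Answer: -8892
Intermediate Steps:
j = -101 (j = -4 + (-62 - 35) = -4 - 97 = -101)
(64 - 1*(-14))*(j - 13) = (64 - 1*(-14))*(-101 - 13) = (64 + 14)*(-114) = 78*(-114) = -8892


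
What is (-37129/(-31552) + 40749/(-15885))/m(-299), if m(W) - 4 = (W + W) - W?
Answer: 231972761/49285012800 ≈ 0.0047068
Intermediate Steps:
m(W) = 4 + W (m(W) = 4 + ((W + W) - W) = 4 + (2*W - W) = 4 + W)
(-37129/(-31552) + 40749/(-15885))/m(-299) = (-37129/(-31552) + 40749/(-15885))/(4 - 299) = (-37129*(-1/31552) + 40749*(-1/15885))/(-295) = (37129/31552 - 13583/5295)*(-1/295) = -231972761/167067840*(-1/295) = 231972761/49285012800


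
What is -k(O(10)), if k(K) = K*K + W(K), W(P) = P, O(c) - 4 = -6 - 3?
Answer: -20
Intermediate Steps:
O(c) = -5 (O(c) = 4 + (-6 - 3) = 4 - 9 = -5)
k(K) = K + K**2 (k(K) = K*K + K = K**2 + K = K + K**2)
-k(O(10)) = -(-5)*(1 - 5) = -(-5)*(-4) = -1*20 = -20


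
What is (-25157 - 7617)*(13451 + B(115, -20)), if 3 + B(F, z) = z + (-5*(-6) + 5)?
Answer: -441236362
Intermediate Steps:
B(F, z) = 32 + z (B(F, z) = -3 + (z + (-5*(-6) + 5)) = -3 + (z + (30 + 5)) = -3 + (z + 35) = -3 + (35 + z) = 32 + z)
(-25157 - 7617)*(13451 + B(115, -20)) = (-25157 - 7617)*(13451 + (32 - 20)) = -32774*(13451 + 12) = -32774*13463 = -441236362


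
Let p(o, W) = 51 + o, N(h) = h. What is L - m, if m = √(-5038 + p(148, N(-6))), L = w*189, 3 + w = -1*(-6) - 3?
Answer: -I*√4839 ≈ -69.563*I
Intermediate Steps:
w = 0 (w = -3 + (-1*(-6) - 3) = -3 + (6 - 3) = -3 + 3 = 0)
L = 0 (L = 0*189 = 0)
m = I*√4839 (m = √(-5038 + (51 + 148)) = √(-5038 + 199) = √(-4839) = I*√4839 ≈ 69.563*I)
L - m = 0 - I*√4839 = -I*√4839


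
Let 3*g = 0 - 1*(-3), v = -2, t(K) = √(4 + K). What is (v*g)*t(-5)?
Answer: -2*I ≈ -2.0*I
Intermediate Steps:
g = 1 (g = (0 - 1*(-3))/3 = (0 + 3)/3 = (⅓)*3 = 1)
(v*g)*t(-5) = (-2*1)*√(4 - 5) = -2*I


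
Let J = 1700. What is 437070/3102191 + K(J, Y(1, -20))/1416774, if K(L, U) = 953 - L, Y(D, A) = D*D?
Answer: 205637358501/1465034517278 ≈ 0.14036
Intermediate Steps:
Y(D, A) = D²
437070/3102191 + K(J, Y(1, -20))/1416774 = 437070/3102191 + (953 - 1*1700)/1416774 = 437070*(1/3102191) + (953 - 1700)*(1/1416774) = 437070/3102191 - 747*1/1416774 = 437070/3102191 - 249/472258 = 205637358501/1465034517278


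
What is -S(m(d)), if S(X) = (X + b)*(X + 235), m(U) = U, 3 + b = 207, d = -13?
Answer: -42402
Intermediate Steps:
b = 204 (b = -3 + 207 = 204)
S(X) = (204 + X)*(235 + X) (S(X) = (X + 204)*(X + 235) = (204 + X)*(235 + X))
-S(m(d)) = -(47940 + (-13)**2 + 439*(-13)) = -(47940 + 169 - 5707) = -1*42402 = -42402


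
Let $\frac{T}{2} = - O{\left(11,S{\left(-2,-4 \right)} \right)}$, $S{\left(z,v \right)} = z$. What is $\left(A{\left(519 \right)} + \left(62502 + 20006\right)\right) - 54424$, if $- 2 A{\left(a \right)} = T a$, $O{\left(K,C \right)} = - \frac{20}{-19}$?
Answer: $\frac{543976}{19} \approx 28630.0$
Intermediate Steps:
$O{\left(K,C \right)} = \frac{20}{19}$ ($O{\left(K,C \right)} = \left(-20\right) \left(- \frac{1}{19}\right) = \frac{20}{19}$)
$T = - \frac{40}{19}$ ($T = 2 \left(\left(-1\right) \frac{20}{19}\right) = 2 \left(- \frac{20}{19}\right) = - \frac{40}{19} \approx -2.1053$)
$A{\left(a \right)} = \frac{20 a}{19}$ ($A{\left(a \right)} = - \frac{\left(- \frac{40}{19}\right) a}{2} = \frac{20 a}{19}$)
$\left(A{\left(519 \right)} + \left(62502 + 20006\right)\right) - 54424 = \left(\frac{20}{19} \cdot 519 + \left(62502 + 20006\right)\right) - 54424 = \left(\frac{10380}{19} + 82508\right) - 54424 = \frac{1578032}{19} - 54424 = \frac{543976}{19}$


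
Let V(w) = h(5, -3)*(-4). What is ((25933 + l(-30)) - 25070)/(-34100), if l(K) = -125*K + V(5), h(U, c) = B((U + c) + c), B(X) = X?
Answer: -4617/34100 ≈ -0.13540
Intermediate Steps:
h(U, c) = U + 2*c (h(U, c) = (U + c) + c = U + 2*c)
V(w) = 4 (V(w) = (5 + 2*(-3))*(-4) = (5 - 6)*(-4) = -1*(-4) = 4)
l(K) = 4 - 125*K (l(K) = -125*K + 4 = 4 - 125*K)
((25933 + l(-30)) - 25070)/(-34100) = ((25933 + (4 - 125*(-30))) - 25070)/(-34100) = ((25933 + (4 + 3750)) - 25070)*(-1/34100) = ((25933 + 3754) - 25070)*(-1/34100) = (29687 - 25070)*(-1/34100) = 4617*(-1/34100) = -4617/34100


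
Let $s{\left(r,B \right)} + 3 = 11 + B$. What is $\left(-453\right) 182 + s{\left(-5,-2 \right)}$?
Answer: $-82440$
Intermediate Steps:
$s{\left(r,B \right)} = 8 + B$ ($s{\left(r,B \right)} = -3 + \left(11 + B\right) = 8 + B$)
$\left(-453\right) 182 + s{\left(-5,-2 \right)} = \left(-453\right) 182 + \left(8 - 2\right) = -82446 + 6 = -82440$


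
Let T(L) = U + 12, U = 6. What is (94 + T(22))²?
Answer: 12544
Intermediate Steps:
T(L) = 18 (T(L) = 6 + 12 = 18)
(94 + T(22))² = (94 + 18)² = 112² = 12544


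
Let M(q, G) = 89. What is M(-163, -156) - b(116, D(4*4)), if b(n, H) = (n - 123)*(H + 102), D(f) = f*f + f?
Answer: 2707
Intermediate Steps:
D(f) = f + f² (D(f) = f² + f = f + f²)
b(n, H) = (-123 + n)*(102 + H)
M(-163, -156) - b(116, D(4*4)) = 89 - (-12546 - 123*4*4*(1 + 4*4) + 102*116 + ((4*4)*(1 + 4*4))*116) = 89 - (-12546 - 1968*(1 + 16) + 11832 + (16*(1 + 16))*116) = 89 - (-12546 - 1968*17 + 11832 + (16*17)*116) = 89 - (-12546 - 123*272 + 11832 + 272*116) = 89 - (-12546 - 33456 + 11832 + 31552) = 89 - 1*(-2618) = 89 + 2618 = 2707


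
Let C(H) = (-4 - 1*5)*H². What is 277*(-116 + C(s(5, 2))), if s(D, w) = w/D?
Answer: -813272/25 ≈ -32531.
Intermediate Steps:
C(H) = -9*H² (C(H) = (-4 - 5)*H² = -9*H²)
277*(-116 + C(s(5, 2))) = 277*(-116 - 9*(2/5)²) = 277*(-116 - 9*(2*(⅕))²) = 277*(-116 - 9*(⅖)²) = 277*(-116 - 9*4/25) = 277*(-116 - 36/25) = 277*(-2936/25) = -813272/25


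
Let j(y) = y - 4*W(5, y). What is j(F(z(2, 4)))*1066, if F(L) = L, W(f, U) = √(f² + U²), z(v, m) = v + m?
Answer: 6396 - 4264*√61 ≈ -26907.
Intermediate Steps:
z(v, m) = m + v
W(f, U) = √(U² + f²)
j(y) = y - 4*√(25 + y²) (j(y) = y - 4*√(y² + 5²) = y - 4*√(y² + 25) = y - 4*√(25 + y²))
j(F(z(2, 4)))*1066 = ((4 + 2) - 4*√(25 + (4 + 2)²))*1066 = (6 - 4*√(25 + 6²))*1066 = (6 - 4*√(25 + 36))*1066 = (6 - 4*√61)*1066 = 6396 - 4264*√61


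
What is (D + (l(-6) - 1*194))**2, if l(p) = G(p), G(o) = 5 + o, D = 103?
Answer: 8464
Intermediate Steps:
l(p) = 5 + p
(D + (l(-6) - 1*194))**2 = (103 + ((5 - 6) - 1*194))**2 = (103 + (-1 - 194))**2 = (103 - 195)**2 = (-92)**2 = 8464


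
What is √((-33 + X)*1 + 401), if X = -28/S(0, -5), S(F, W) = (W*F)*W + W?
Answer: 2*√2335/5 ≈ 19.329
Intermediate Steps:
S(F, W) = W + F*W² (S(F, W) = (F*W)*W + W = F*W² + W = W + F*W²)
X = 28/5 (X = -28*(-1/(5*(1 + 0*(-5)))) = -28*(-1/(5*(1 + 0))) = -28/((-5*1)) = -28/(-5) = -28*(-⅕) = 28/5 ≈ 5.6000)
√((-33 + X)*1 + 401) = √((-33 + 28/5)*1 + 401) = √(-137/5*1 + 401) = √(-137/5 + 401) = √(1868/5) = 2*√2335/5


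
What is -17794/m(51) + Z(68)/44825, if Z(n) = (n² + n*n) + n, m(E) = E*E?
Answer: -773385134/116589825 ≈ -6.6334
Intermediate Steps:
m(E) = E²
Z(n) = n + 2*n² (Z(n) = (n² + n²) + n = 2*n² + n = n + 2*n²)
-17794/m(51) + Z(68)/44825 = -17794/(51²) + (68*(1 + 2*68))/44825 = -17794/2601 + (68*(1 + 136))*(1/44825) = -17794*1/2601 + (68*137)*(1/44825) = -17794/2601 + 9316*(1/44825) = -17794/2601 + 9316/44825 = -773385134/116589825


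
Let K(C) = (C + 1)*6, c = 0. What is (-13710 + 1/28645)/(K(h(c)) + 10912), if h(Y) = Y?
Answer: -392722949/312746110 ≈ -1.2557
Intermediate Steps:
K(C) = 6 + 6*C (K(C) = (1 + C)*6 = 6 + 6*C)
(-13710 + 1/28645)/(K(h(c)) + 10912) = (-13710 + 1/28645)/((6 + 6*0) + 10912) = (-13710 + 1/28645)/((6 + 0) + 10912) = -392722949/(28645*(6 + 10912)) = -392722949/28645/10918 = -392722949/28645*1/10918 = -392722949/312746110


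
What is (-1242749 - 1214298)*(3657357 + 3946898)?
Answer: -18684011934985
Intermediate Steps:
(-1242749 - 1214298)*(3657357 + 3946898) = -2457047*7604255 = -18684011934985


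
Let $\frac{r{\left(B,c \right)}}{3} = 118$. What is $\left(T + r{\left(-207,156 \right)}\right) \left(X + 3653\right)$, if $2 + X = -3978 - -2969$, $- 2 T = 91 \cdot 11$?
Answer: $-387053$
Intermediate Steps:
$r{\left(B,c \right)} = 354$ ($r{\left(B,c \right)} = 3 \cdot 118 = 354$)
$T = - \frac{1001}{2}$ ($T = - \frac{91 \cdot 11}{2} = \left(- \frac{1}{2}\right) 1001 = - \frac{1001}{2} \approx -500.5$)
$X = -1011$ ($X = -2 - 1009 = -1011$)
$\left(T + r{\left(-207,156 \right)}\right) \left(X + 3653\right) = \left(- \frac{1001}{2} + 354\right) \left(-1011 + 3653\right) = \left(- \frac{293}{2}\right) 2642 = -387053$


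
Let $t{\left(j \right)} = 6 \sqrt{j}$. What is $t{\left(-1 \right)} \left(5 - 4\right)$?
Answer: $6 i \approx 6.0 i$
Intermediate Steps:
$t{\left(-1 \right)} \left(5 - 4\right) = 6 \sqrt{-1} \left(5 - 4\right) = 6 i 1 = 6 i$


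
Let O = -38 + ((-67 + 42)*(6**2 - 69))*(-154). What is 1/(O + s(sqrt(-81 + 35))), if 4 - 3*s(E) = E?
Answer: -571890/72679593823 + 3*I*sqrt(46)/145359187646 ≈ -7.8686e-6 + 1.3998e-10*I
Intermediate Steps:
O = -127088 (O = -38 - 25*(36 - 69)*(-154) = -38 - 25*(-33)*(-154) = -38 + 825*(-154) = -38 - 127050 = -127088)
s(E) = 4/3 - E/3
1/(O + s(sqrt(-81 + 35))) = 1/(-127088 + (4/3 - sqrt(-81 + 35)/3)) = 1/(-127088 + (4/3 - I*sqrt(46)/3)) = 1/(-381260/3 - I*sqrt(46)/3)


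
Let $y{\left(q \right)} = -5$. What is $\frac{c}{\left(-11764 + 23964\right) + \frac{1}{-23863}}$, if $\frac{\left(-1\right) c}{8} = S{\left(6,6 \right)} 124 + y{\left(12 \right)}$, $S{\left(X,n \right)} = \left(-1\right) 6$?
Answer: $\frac{142987096}{291128599} \approx 0.49115$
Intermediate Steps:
$S{\left(X,n \right)} = -6$
$c = 5992$ ($c = - 8 \left(\left(-6\right) 124 - 5\right) = - 8 \left(-744 - 5\right) = \left(-8\right) \left(-749\right) = 5992$)
$\frac{c}{\left(-11764 + 23964\right) + \frac{1}{-23863}} = \frac{5992}{\left(-11764 + 23964\right) + \frac{1}{-23863}} = \frac{5992}{12200 - \frac{1}{23863}} = \frac{5992}{\frac{291128599}{23863}} = 5992 \cdot \frac{23863}{291128599} = \frac{142987096}{291128599}$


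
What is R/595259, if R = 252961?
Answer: 252961/595259 ≈ 0.42496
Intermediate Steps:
R/595259 = 252961/595259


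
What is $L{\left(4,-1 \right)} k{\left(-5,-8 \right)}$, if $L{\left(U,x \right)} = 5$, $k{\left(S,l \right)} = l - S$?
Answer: $-15$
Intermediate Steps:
$L{\left(4,-1 \right)} k{\left(-5,-8 \right)} = 5 \left(-8 - -5\right) = 5 \left(-8 + 5\right) = 5 \left(-3\right) = -15$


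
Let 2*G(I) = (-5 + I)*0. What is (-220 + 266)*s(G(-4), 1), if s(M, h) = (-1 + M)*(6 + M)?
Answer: -276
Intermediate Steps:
G(I) = 0 (G(I) = ((-5 + I)*0)/2 = (½)*0 = 0)
(-220 + 266)*s(G(-4), 1) = (-220 + 266)*(-6 + 0² + 5*0) = 46*(-6 + 0 + 0) = 46*(-6) = -276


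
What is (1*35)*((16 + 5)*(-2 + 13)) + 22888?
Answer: 30973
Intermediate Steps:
(1*35)*((16 + 5)*(-2 + 13)) + 22888 = 35*(21*11) + 22888 = 35*231 + 22888 = 8085 + 22888 = 30973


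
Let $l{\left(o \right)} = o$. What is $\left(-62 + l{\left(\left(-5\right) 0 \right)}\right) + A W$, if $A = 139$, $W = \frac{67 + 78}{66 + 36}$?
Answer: $\frac{13831}{102} \approx 135.6$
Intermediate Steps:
$W = \frac{145}{102} \approx 1.4216$
$\left(-62 + l{\left(\left(-5\right) 0 \right)}\right) + A W = \left(-62 - 0\right) + 139 \cdot \frac{145}{102} = \left(-62 + 0\right) + \frac{20155}{102} = -62 + \frac{20155}{102} = \frac{13831}{102}$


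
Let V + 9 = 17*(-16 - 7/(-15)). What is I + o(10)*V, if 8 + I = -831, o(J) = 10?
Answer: -10709/3 ≈ -3569.7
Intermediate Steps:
I = -839 (I = -8 - 831 = -839)
V = -4096/15 (V = -9 + 17*(-16 - 7/(-15)) = -9 + 17*(-16 - 7*(-1/15)) = -9 + 17*(-16 + 7/15) = -9 + 17*(-233/15) = -9 - 3961/15 = -4096/15 ≈ -273.07)
I + o(10)*V = -839 + 10*(-4096/15) = -839 - 8192/3 = -10709/3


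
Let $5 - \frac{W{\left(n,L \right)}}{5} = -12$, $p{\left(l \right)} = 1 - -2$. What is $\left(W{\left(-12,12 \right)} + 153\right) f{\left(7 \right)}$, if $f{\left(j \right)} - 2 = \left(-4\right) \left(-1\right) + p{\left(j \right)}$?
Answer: $2142$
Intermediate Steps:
$p{\left(l \right)} = 3$ ($p{\left(l \right)} = 1 + 2 = 3$)
$W{\left(n,L \right)} = 85$ ($W{\left(n,L \right)} = 25 - -60 = 25 + 60 = 85$)
$f{\left(j \right)} = 9$ ($f{\left(j \right)} = 2 + \left(\left(-4\right) \left(-1\right) + 3\right) = 2 + \left(4 + 3\right) = 2 + 7 = 9$)
$\left(W{\left(-12,12 \right)} + 153\right) f{\left(7 \right)} = \left(85 + 153\right) 9 = 238 \cdot 9 = 2142$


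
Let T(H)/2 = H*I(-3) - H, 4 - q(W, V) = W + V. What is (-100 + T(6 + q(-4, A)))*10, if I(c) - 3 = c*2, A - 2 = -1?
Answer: -2040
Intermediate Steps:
A = 1 (A = 2 - 1 = 1)
I(c) = 3 + 2*c (I(c) = 3 + c*2 = 3 + 2*c)
q(W, V) = 4 - V - W (q(W, V) = 4 - (W + V) = 4 - (V + W) = 4 + (-V - W) = 4 - V - W)
T(H) = -8*H (T(H) = 2*(H*(3 + 2*(-3)) - H) = 2*(H*(3 - 6) - H) = 2*(H*(-3) - H) = 2*(-3*H - H) = 2*(-4*H) = -8*H)
(-100 + T(6 + q(-4, A)))*10 = (-100 - 8*(6 + (4 - 1*1 - 1*(-4))))*10 = (-100 - 8*(6 + (4 - 1 + 4)))*10 = (-100 - 8*(6 + 7))*10 = (-100 - 8*13)*10 = (-100 - 104)*10 = -204*10 = -2040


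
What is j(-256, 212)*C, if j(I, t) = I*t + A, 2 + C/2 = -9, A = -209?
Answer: 1198582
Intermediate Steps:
C = -22 (C = -4 + 2*(-9) = -4 - 18 = -22)
j(I, t) = -209 + I*t (j(I, t) = I*t - 209 = -209 + I*t)
j(-256, 212)*C = (-209 - 256*212)*(-22) = (-209 - 54272)*(-22) = -54481*(-22) = 1198582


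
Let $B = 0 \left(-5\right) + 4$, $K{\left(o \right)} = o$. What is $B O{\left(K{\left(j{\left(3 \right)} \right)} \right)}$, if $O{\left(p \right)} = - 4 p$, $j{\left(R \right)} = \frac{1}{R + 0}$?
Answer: $- \frac{16}{3} \approx -5.3333$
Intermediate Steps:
$j{\left(R \right)} = \frac{1}{R}$
$B = 4$ ($B = 0 + 4 = 4$)
$B O{\left(K{\left(j{\left(3 \right)} \right)} \right)} = 4 \left(- \frac{4}{3}\right) = - \frac{16}{3}$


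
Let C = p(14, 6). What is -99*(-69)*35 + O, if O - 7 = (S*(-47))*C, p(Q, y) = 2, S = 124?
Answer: 227436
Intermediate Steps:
C = 2
O = -11649 (O = 7 + (124*(-47))*2 = 7 - 5828*2 = 7 - 11656 = -11649)
-99*(-69)*35 + O = -99*(-69)*35 - 11649 = 6831*35 - 11649 = 239085 - 11649 = 227436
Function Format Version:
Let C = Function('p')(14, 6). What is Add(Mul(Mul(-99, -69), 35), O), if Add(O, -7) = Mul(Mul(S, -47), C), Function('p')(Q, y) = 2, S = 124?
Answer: 227436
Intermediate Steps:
C = 2
O = -11649 (O = Add(7, Mul(Mul(124, -47), 2)) = Add(7, Mul(-5828, 2)) = Add(7, -11656) = -11649)
Add(Mul(Mul(-99, -69), 35), O) = Add(Mul(Mul(-99, -69), 35), -11649) = Add(Mul(6831, 35), -11649) = Add(239085, -11649) = 227436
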